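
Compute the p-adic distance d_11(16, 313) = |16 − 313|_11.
d_11(16, 313) = 1/11

Step 1 — x − y = 16 − 313 = -297. Step 2 — v_11(-297) = 1 (factor: -297 = −(11^1 · 27); the sign does not affect v_p). Step 3 — |x − y|_11 = 11^{-1} = 1/11.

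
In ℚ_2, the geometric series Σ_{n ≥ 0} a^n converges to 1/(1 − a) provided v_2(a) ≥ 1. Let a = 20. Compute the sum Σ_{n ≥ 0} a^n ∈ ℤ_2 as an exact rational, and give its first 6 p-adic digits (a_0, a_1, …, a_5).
Σ a^n = 1/(1 − a) = -1/19;  first 6 digits = (1, 0, 1, 0, 0, 1)

v_2(a) = 2 ≥ 1, so the series converges in ℤ_2 to 1/(1 − a) = 1/(1 − 20) = -1/19. Expand this rational in ℤ_2: compute digits iteratively via d_i = x_i mod 2, x_{i+1} = (x_i − d_i)/2. The first 6 digits are (1, 0, 1, 0, 0, 1).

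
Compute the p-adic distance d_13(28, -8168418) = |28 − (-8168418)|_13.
d_13(28, -8168418) = 1/371293

Step 1 — x − y = 28 − (-8168418) = 8168446. Step 2 — v_13(8168446) = 5 (factor: 8168446 = (13^5 · 22); the sign does not affect v_p). Step 3 — |x − y|_13 = 13^{-5} = 1/371293.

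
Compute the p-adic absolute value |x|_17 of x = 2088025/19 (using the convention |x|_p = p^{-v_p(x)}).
|2088025/19|_17 = 1/83521

Step 1 — compute v_17(x) by factoring powers of 17 out of the numerator and denominator: v_17(2088025/19) = 4. Step 2 — apply |x|_p = p^{-v_p(x)} = 17^{-4} = 1/83521.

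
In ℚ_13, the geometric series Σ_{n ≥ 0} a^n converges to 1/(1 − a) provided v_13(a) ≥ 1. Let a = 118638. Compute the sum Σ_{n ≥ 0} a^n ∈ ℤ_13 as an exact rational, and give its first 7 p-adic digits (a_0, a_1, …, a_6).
Σ a^n = 1/(1 − a) = -1/118637;  first 7 digits = (1, 0, 0, 2, 4, 0, 4)

v_13(a) = 3 ≥ 1, so the series converges in ℤ_13 to 1/(1 − a) = 1/(1 − 118638) = -1/118637. Expand this rational in ℤ_13: compute digits iteratively via d_i = x_i mod 13, x_{i+1} = (x_i − d_i)/13. The first 7 digits are (1, 0, 0, 2, 4, 0, 4).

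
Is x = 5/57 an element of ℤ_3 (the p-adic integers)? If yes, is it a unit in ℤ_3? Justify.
x ∉ ℤ_3 (v_3(x) = -1 < 0)

ℤ_3 = {x ∈ ℚ_3 : v_3(x) ≥ 0} and ℤ_3^× = {x ∈ ℤ_3 : v_3(x) = 0}. Here v_3(5/57) = v_3(num) − v_3(den) = -1; compare against these criteria.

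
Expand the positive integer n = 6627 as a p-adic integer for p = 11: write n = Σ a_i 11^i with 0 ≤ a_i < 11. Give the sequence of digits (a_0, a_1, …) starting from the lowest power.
(a_0, a_1, …) = (5, 8, 10, 4)

Repeated division by 11 gives the digits low-to-high: 6627 = 5 + 8·11^1 + 10·11^2 + 4·11^3. Digit sequence: (5, 8, 10, 4).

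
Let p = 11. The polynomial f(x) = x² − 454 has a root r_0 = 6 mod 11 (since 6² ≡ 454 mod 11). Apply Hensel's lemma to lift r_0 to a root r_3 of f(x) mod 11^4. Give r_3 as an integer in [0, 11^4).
r_3 = 11435 (mod 14641)

Hensel's recurrence: r_{i+1} = r_i − f(r_i)·(f′(r_i))^{-1} mod 11^{i+2}, with f′(x) = 2x. Iterate:
  r_0 = 6 (mod 11)
  r_1 = 61 (mod 121)
  r_2 = 787 (mod 1331)
  r_3 = 11435 (mod 14641)
Final: r_3 = 11435, and one checks f(r_3) ≡ 0 mod 11^4.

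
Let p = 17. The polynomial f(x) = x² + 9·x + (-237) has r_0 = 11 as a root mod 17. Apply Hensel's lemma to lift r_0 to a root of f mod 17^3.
r_2 = 3955 (mod 4913)

Hensel: r_{i+1} = r_i − f(r_i)·(f′(r_i))^{-1} mod 17^{i+2}, f′(x) = 2x + 9. Iterate:
  r_0 = 11 (mod 17)
  r_1 = 198 (mod 289)
  r_2 = 3955 (mod 4913)
Final: r = 3955 satisfies f(r) ≡ 0 mod 17^3.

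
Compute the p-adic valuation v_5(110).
v_5(110) = 1

v_5(n) is the largest exponent k such that 5^k divides n. Factor out: 110 = 5^1 · 22. (Sign doesn't affect v_p.) So v_5(110) = 1.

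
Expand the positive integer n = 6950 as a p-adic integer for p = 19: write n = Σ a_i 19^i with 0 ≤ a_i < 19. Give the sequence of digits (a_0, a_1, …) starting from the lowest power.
(a_0, a_1, …) = (15, 4, 0, 1)

Repeated division by 19 gives the digits low-to-high: 6950 = 15 + 4·19^1 + 1·19^3. Digit sequence: (15, 4, 0, 1).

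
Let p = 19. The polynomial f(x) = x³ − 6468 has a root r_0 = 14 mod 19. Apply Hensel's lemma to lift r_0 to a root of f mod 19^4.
r_3 = 104590 (mod 130321)

Hensel: r_{i+1} = r_i − f(r_i)/f′(r_i) mod 19^{i+2}, where f′(x) = 3x². Iterate:
  r_0 = 14 (mod 19)
  r_1 = 261 (mod 361)
  r_2 = 1705 (mod 6859)
  r_3 = 104590 (mod 130321)
Final: r = 104590 with f(r) ≡ 0 mod 19^4.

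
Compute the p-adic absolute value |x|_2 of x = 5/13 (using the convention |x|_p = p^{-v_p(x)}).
|5/13|_2 = 1

Step 1 — compute v_2(x) by factoring powers of 2 out of the numerator and denominator: v_2(5/13) = 0. Step 2 — apply |x|_p = p^{-v_p(x)} = 2^{0} = 1.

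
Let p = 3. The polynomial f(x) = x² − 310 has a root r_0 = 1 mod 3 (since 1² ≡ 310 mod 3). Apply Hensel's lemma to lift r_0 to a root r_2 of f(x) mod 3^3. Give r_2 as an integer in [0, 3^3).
r_2 = 16 (mod 27)

Hensel's recurrence: r_{i+1} = r_i − f(r_i)·(f′(r_i))^{-1} mod 3^{i+2}, with f′(x) = 2x. Iterate:
  r_0 = 1 (mod 3)
  r_1 = 7 (mod 9)
  r_2 = 16 (mod 27)
Final: r_2 = 16, and one checks f(r_2) ≡ 0 mod 3^3.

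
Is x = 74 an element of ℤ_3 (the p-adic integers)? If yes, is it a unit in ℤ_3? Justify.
x ∈ ℤ_3^× (unit); v_3(x) = 0

ℤ_3 = {x ∈ ℚ_3 : v_3(x) ≥ 0} and ℤ_3^× = {x ∈ ℤ_3 : v_3(x) = 0}. Here v_3(74) = v_3(num) − v_3(den) = 0; compare against these criteria.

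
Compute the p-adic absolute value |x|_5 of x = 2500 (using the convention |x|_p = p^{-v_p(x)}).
|2500|_5 = 1/625

Step 1 — compute v_5(x) by factoring powers of 5 out of the numerator and denominator: v_5(2500) = 4. Step 2 — apply |x|_p = p^{-v_p(x)} = 5^{-4} = 1/625.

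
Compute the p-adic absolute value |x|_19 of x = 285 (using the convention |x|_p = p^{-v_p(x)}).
|285|_19 = 1/19

Step 1 — compute v_19(x) by factoring powers of 19 out of the numerator and denominator: v_19(285) = 1. Step 2 — apply |x|_p = p^{-v_p(x)} = 19^{-1} = 1/19.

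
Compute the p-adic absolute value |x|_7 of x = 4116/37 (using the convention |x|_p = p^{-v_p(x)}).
|4116/37|_7 = 1/343

Step 1 — compute v_7(x) by factoring powers of 7 out of the numerator and denominator: v_7(4116/37) = 3. Step 2 — apply |x|_p = p^{-v_p(x)} = 7^{-3} = 1/343.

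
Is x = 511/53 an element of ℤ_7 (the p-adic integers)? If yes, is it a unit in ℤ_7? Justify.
x ∈ ℤ_7 but not a unit; v_7(x) = 1 > 0

ℤ_7 = {x ∈ ℚ_7 : v_7(x) ≥ 0} and ℤ_7^× = {x ∈ ℤ_7 : v_7(x) = 0}. Here v_7(511/53) = v_7(num) − v_7(den) = 1; compare against these criteria.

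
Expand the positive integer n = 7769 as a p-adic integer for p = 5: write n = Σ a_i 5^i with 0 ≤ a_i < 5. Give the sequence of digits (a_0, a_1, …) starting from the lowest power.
(a_0, a_1, …) = (4, 3, 0, 2, 2, 2)

Repeated division by 5 gives the digits low-to-high: 7769 = 4 + 3·5^1 + 2·5^3 + 2·5^4 + 2·5^5. Digit sequence: (4, 3, 0, 2, 2, 2).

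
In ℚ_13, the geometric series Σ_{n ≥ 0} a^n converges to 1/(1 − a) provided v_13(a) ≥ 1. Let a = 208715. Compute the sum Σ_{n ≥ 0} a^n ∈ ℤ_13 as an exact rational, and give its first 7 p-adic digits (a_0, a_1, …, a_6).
Σ a^n = 1/(1 − a) = -1/208714;  first 7 digits = (1, 0, 0, 4, 7, 0, 3)

v_13(a) = 3 ≥ 1, so the series converges in ℤ_13 to 1/(1 − a) = 1/(1 − 208715) = -1/208714. Expand this rational in ℤ_13: compute digits iteratively via d_i = x_i mod 13, x_{i+1} = (x_i − d_i)/13. The first 7 digits are (1, 0, 0, 4, 7, 0, 3).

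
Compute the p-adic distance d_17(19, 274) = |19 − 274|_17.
d_17(19, 274) = 1/17

Step 1 — x − y = 19 − 274 = -255. Step 2 — v_17(-255) = 1 (factor: -255 = −(17^1 · 15); the sign does not affect v_p). Step 3 — |x − y|_17 = 17^{-1} = 1/17.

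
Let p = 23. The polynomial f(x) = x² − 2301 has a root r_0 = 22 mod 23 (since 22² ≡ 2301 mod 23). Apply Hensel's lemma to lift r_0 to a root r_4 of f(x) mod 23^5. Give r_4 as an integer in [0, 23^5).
r_4 = 5867575 (mod 6436343)

Hensel's recurrence: r_{i+1} = r_i − f(r_i)·(f′(r_i))^{-1} mod 23^{i+2}, with f′(x) = 2x. Iterate:
  r_0 = 22 (mod 23)
  r_1 = 436 (mod 529)
  r_2 = 3081 (mod 12167)
  r_3 = 270755 (mod 279841)
  r_4 = 5867575 (mod 6436343)
Final: r_4 = 5867575, and one checks f(r_4) ≡ 0 mod 23^5.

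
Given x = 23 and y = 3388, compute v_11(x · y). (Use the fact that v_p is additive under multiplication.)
v_11(77924) = 2

v_p(x) = 0 (factor: 23 = 11^0 · 23); v_p(y) = 2 (factor: 3388 = 11^2 · 28). Additivity: v_p(xy) = v_p(x) + v_p(y) = 0 + 2 = 2. (Direct check: xy = 77924 = 11^2 · (644).)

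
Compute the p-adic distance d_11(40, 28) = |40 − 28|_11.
d_11(40, 28) = 1

Step 1 — x − y = 40 − 28 = 12. Step 2 — v_11(12) = 0 (factor: 12 = (11^0 · 12); the sign does not affect v_p). Step 3 — |x − y|_11 = 11^{0} = 1.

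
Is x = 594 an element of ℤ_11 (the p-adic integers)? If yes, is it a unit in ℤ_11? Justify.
x ∈ ℤ_11 but not a unit; v_11(x) = 1 > 0

ℤ_11 = {x ∈ ℚ_11 : v_11(x) ≥ 0} and ℤ_11^× = {x ∈ ℤ_11 : v_11(x) = 0}. Here v_11(594) = v_11(num) − v_11(den) = 1; compare against these criteria.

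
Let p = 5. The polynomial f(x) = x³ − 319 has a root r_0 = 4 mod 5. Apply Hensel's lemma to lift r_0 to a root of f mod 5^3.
r_2 = 39 (mod 125)

Hensel: r_{i+1} = r_i − f(r_i)/f′(r_i) mod 5^{i+2}, where f′(x) = 3x². Iterate:
  r_0 = 4 (mod 5)
  r_1 = 14 (mod 25)
  r_2 = 39 (mod 125)
Final: r = 39 with f(r) ≡ 0 mod 5^3.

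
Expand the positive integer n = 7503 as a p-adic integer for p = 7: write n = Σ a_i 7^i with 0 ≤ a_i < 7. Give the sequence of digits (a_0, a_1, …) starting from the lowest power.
(a_0, a_1, …) = (6, 0, 6, 0, 3)

Repeated division by 7 gives the digits low-to-high: 7503 = 6 + 6·7^2 + 3·7^4. Digit sequence: (6, 0, 6, 0, 3).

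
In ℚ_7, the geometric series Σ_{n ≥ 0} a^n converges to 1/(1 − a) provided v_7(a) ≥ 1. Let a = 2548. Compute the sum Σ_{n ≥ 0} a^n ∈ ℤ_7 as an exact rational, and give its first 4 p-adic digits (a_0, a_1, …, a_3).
Σ a^n = 1/(1 − a) = -1/2547;  first 4 digits = (1, 0, 3, 0)

v_7(a) = 2 ≥ 1, so the series converges in ℤ_7 to 1/(1 − a) = 1/(1 − 2548) = -1/2547. Expand this rational in ℤ_7: compute digits iteratively via d_i = x_i mod 7, x_{i+1} = (x_i − d_i)/7. The first 4 digits are (1, 0, 3, 0).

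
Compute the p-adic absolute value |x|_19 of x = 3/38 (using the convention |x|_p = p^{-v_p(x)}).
|3/38|_19 = 19

Step 1 — compute v_19(x) by factoring powers of 19 out of the numerator and denominator: v_19(3/38) = -1. Step 2 — apply |x|_p = p^{-v_p(x)} = 19^{1} = 19.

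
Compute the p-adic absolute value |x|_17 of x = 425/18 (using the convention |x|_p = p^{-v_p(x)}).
|425/18|_17 = 1/17

Step 1 — compute v_17(x) by factoring powers of 17 out of the numerator and denominator: v_17(425/18) = 1. Step 2 — apply |x|_p = p^{-v_p(x)} = 17^{-1} = 1/17.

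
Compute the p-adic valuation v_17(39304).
v_17(39304) = 3

v_17(n) is the largest exponent k such that 17^k divides n. Factor out: 39304 = 17^3 · 8. (Sign doesn't affect v_p.) So v_17(39304) = 3.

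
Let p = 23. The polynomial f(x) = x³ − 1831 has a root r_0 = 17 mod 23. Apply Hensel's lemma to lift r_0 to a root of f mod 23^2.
r_1 = 155 (mod 529)

Hensel: r_{i+1} = r_i − f(r_i)/f′(r_i) mod 23^{i+2}, where f′(x) = 3x². Iterate:
  r_0 = 17 (mod 23)
  r_1 = 155 (mod 529)
Final: r = 155 with f(r) ≡ 0 mod 23^2.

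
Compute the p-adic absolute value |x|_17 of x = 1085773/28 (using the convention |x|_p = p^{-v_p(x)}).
|1085773/28|_17 = 1/83521

Step 1 — compute v_17(x) by factoring powers of 17 out of the numerator and denominator: v_17(1085773/28) = 4. Step 2 — apply |x|_p = p^{-v_p(x)} = 17^{-4} = 1/83521.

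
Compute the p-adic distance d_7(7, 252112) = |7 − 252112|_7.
d_7(7, 252112) = 1/16807

Step 1 — x − y = 7 − 252112 = -252105. Step 2 — v_7(-252105) = 5 (factor: -252105 = −(7^5 · 15); the sign does not affect v_p). Step 3 — |x − y|_7 = 7^{-5} = 1/16807.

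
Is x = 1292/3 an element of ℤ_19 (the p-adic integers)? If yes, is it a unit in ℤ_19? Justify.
x ∈ ℤ_19 but not a unit; v_19(x) = 1 > 0

ℤ_19 = {x ∈ ℚ_19 : v_19(x) ≥ 0} and ℤ_19^× = {x ∈ ℤ_19 : v_19(x) = 0}. Here v_19(1292/3) = v_19(num) − v_19(den) = 1; compare against these criteria.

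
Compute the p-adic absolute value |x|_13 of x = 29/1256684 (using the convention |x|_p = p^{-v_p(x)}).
|29/1256684|_13 = 28561

Step 1 — compute v_13(x) by factoring powers of 13 out of the numerator and denominator: v_13(29/1256684) = -4. Step 2 — apply |x|_p = p^{-v_p(x)} = 13^{4} = 28561.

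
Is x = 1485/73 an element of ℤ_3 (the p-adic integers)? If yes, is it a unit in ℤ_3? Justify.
x ∈ ℤ_3 but not a unit; v_3(x) = 3 > 0

ℤ_3 = {x ∈ ℚ_3 : v_3(x) ≥ 0} and ℤ_3^× = {x ∈ ℤ_3 : v_3(x) = 0}. Here v_3(1485/73) = v_3(num) − v_3(den) = 3; compare against these criteria.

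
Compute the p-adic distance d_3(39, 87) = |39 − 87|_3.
d_3(39, 87) = 1/3

Step 1 — x − y = 39 − 87 = -48. Step 2 — v_3(-48) = 1 (factor: -48 = −(3^1 · 16); the sign does not affect v_p). Step 3 — |x − y|_3 = 3^{-1} = 1/3.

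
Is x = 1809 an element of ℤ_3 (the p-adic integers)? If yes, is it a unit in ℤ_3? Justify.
x ∈ ℤ_3 but not a unit; v_3(x) = 3 > 0

ℤ_3 = {x ∈ ℚ_3 : v_3(x) ≥ 0} and ℤ_3^× = {x ∈ ℤ_3 : v_3(x) = 0}. Here v_3(1809) = v_3(num) − v_3(den) = 3; compare against these criteria.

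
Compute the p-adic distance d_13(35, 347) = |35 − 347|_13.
d_13(35, 347) = 1/13

Step 1 — x − y = 35 − 347 = -312. Step 2 — v_13(-312) = 1 (factor: -312 = −(13^1 · 24); the sign does not affect v_p). Step 3 — |x − y|_13 = 13^{-1} = 1/13.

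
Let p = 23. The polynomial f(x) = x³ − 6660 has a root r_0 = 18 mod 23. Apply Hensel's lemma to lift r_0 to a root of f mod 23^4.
r_3 = 208053 (mod 279841)

Hensel: r_{i+1} = r_i − f(r_i)/f′(r_i) mod 23^{i+2}, where f′(x) = 3x². Iterate:
  r_0 = 18 (mod 23)
  r_1 = 156 (mod 529)
  r_2 = 1214 (mod 12167)
  r_3 = 208053 (mod 279841)
Final: r = 208053 with f(r) ≡ 0 mod 23^4.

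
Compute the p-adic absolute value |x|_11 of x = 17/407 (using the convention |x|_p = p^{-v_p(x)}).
|17/407|_11 = 11

Step 1 — compute v_11(x) by factoring powers of 11 out of the numerator and denominator: v_11(17/407) = -1. Step 2 — apply |x|_p = p^{-v_p(x)} = 11^{1} = 11.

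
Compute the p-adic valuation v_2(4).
v_2(4) = 2

v_2(n) is the largest exponent k such that 2^k divides n. Factor out: 4 = 2^2 · 1. (Sign doesn't affect v_p.) So v_2(4) = 2.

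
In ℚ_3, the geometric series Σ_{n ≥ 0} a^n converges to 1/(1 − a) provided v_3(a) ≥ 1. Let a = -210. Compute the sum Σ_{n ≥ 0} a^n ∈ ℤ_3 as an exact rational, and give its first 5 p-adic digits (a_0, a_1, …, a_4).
Σ a^n = 1/(1 − a) = 1/211;  first 5 digits = (1, 2, 1, 1, 2)

v_3(a) = 1 ≥ 1, so the series converges in ℤ_3 to 1/(1 − a) = 1/(1 − (-210)) = 1/211. Expand this rational in ℤ_3: compute digits iteratively via d_i = x_i mod 3, x_{i+1} = (x_i − d_i)/3. The first 5 digits are (1, 2, 1, 1, 2).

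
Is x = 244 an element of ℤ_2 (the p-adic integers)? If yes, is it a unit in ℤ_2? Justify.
x ∈ ℤ_2 but not a unit; v_2(x) = 2 > 0

ℤ_2 = {x ∈ ℚ_2 : v_2(x) ≥ 0} and ℤ_2^× = {x ∈ ℤ_2 : v_2(x) = 0}. Here v_2(244) = v_2(num) − v_2(den) = 2; compare against these criteria.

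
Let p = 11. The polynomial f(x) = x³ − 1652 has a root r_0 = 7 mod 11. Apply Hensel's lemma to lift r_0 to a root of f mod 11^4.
r_3 = 788 (mod 14641)

Hensel: r_{i+1} = r_i − f(r_i)/f′(r_i) mod 11^{i+2}, where f′(x) = 3x². Iterate:
  r_0 = 7 (mod 11)
  r_1 = 62 (mod 121)
  r_2 = 788 (mod 1331)
  r_3 = 788 (mod 14641)
Final: r = 788 with f(r) ≡ 0 mod 11^4.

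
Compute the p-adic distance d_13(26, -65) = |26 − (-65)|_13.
d_13(26, -65) = 1/13

Step 1 — x − y = 26 − (-65) = 91. Step 2 — v_13(91) = 1 (factor: 91 = (13^1 · 7); the sign does not affect v_p). Step 3 — |x − y|_13 = 13^{-1} = 1/13.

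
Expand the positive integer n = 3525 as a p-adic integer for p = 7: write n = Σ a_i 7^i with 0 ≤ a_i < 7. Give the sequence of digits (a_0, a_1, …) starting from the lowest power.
(a_0, a_1, …) = (4, 6, 1, 3, 1)

Repeated division by 7 gives the digits low-to-high: 3525 = 4 + 6·7^1 + 1·7^2 + 3·7^3 + 1·7^4. Digit sequence: (4, 6, 1, 3, 1).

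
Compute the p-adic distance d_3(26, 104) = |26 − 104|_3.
d_3(26, 104) = 1/3

Step 1 — x − y = 26 − 104 = -78. Step 2 — v_3(-78) = 1 (factor: -78 = −(3^1 · 26); the sign does not affect v_p). Step 3 — |x − y|_3 = 3^{-1} = 1/3.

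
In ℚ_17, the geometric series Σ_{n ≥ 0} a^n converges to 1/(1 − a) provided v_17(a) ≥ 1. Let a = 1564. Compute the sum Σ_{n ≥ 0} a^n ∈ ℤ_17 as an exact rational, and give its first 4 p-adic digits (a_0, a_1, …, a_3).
Σ a^n = 1/(1 − a) = -1/1563;  first 4 digits = (1, 7, 3, 8)

v_17(a) = 1 ≥ 1, so the series converges in ℤ_17 to 1/(1 − a) = 1/(1 − 1564) = -1/1563. Expand this rational in ℤ_17: compute digits iteratively via d_i = x_i mod 17, x_{i+1} = (x_i − d_i)/17. The first 4 digits are (1, 7, 3, 8).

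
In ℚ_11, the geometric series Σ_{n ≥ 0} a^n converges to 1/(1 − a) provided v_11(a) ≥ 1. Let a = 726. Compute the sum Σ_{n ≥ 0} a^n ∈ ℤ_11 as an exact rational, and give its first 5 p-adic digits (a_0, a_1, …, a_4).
Σ a^n = 1/(1 − a) = -1/725;  first 5 digits = (1, 0, 6, 0, 3)

v_11(a) = 2 ≥ 1, so the series converges in ℤ_11 to 1/(1 − a) = 1/(1 − 726) = -1/725. Expand this rational in ℤ_11: compute digits iteratively via d_i = x_i mod 11, x_{i+1} = (x_i − d_i)/11. The first 5 digits are (1, 0, 6, 0, 3).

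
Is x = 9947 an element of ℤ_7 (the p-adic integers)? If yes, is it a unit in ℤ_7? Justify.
x ∈ ℤ_7 but not a unit; v_7(x) = 3 > 0

ℤ_7 = {x ∈ ℚ_7 : v_7(x) ≥ 0} and ℤ_7^× = {x ∈ ℤ_7 : v_7(x) = 0}. Here v_7(9947) = v_7(num) − v_7(den) = 3; compare against these criteria.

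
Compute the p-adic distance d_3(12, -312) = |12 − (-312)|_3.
d_3(12, -312) = 1/81

Step 1 — x − y = 12 − (-312) = 324. Step 2 — v_3(324) = 4 (factor: 324 = (3^4 · 4); the sign does not affect v_p). Step 3 — |x − y|_3 = 3^{-4} = 1/81.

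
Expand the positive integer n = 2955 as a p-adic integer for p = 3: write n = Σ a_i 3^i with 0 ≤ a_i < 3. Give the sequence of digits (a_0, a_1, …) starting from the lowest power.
(a_0, a_1, …) = (0, 1, 1, 1, 0, 0, 1, 1)

Repeated division by 3 gives the digits low-to-high: 2955 = 1·3^1 + 1·3^2 + 1·3^3 + 1·3^6 + 1·3^7. Digit sequence: (0, 1, 1, 1, 0, 0, 1, 1).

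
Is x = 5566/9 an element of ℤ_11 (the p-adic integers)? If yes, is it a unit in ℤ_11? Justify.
x ∈ ℤ_11 but not a unit; v_11(x) = 2 > 0

ℤ_11 = {x ∈ ℚ_11 : v_11(x) ≥ 0} and ℤ_11^× = {x ∈ ℤ_11 : v_11(x) = 0}. Here v_11(5566/9) = v_11(num) − v_11(den) = 2; compare against these criteria.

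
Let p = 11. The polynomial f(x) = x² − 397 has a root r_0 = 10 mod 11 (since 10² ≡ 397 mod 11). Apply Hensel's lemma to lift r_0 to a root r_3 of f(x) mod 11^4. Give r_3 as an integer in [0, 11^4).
r_3 = 3431 (mod 14641)

Hensel's recurrence: r_{i+1} = r_i − f(r_i)·(f′(r_i))^{-1} mod 11^{i+2}, with f′(x) = 2x. Iterate:
  r_0 = 10 (mod 11)
  r_1 = 43 (mod 121)
  r_2 = 769 (mod 1331)
  r_3 = 3431 (mod 14641)
Final: r_3 = 3431, and one checks f(r_3) ≡ 0 mod 11^4.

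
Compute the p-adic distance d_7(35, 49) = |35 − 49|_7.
d_7(35, 49) = 1/7

Step 1 — x − y = 35 − 49 = -14. Step 2 — v_7(-14) = 1 (factor: -14 = −(7^1 · 2); the sign does not affect v_p). Step 3 — |x − y|_7 = 7^{-1} = 1/7.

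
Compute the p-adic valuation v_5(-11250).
v_5(-11250) = 4

v_5(n) is the largest exponent k such that 5^k divides n. Factor out: -11250 = -5^4 · 18. (Sign doesn't affect v_p.) So v_5(-11250) = 4.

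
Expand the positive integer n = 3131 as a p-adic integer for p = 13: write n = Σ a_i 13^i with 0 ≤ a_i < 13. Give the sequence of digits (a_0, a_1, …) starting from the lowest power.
(a_0, a_1, …) = (11, 6, 5, 1)

Repeated division by 13 gives the digits low-to-high: 3131 = 11 + 6·13^1 + 5·13^2 + 1·13^3. Digit sequence: (11, 6, 5, 1).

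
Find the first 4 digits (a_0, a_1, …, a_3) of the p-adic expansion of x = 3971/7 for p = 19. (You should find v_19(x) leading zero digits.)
(a_0, …, a_3) = (0, 0, 7, 16)

v_19(3971/7) = 2, so a_0 = ... = a_1 = 0. Factor out: x = 19^2 · u with u = 11/7 a unit in ℤ_19. Expand u iteratively via a_{v+i} = u_i mod 19, u_{i+1} = (u_i − a_{v+i})/19:
  u_0 = 11/7;  a_2 = 7;  u_1 = (u_0 − 7)/19 = -2/7
  u_1 = -2/7;  a_3 = 16;  u_2 = (u_1 − 16)/19 = -6/7
Digits: (0, 0, 7, 16).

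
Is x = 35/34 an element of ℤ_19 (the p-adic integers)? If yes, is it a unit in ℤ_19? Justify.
x ∈ ℤ_19^× (unit); v_19(x) = 0

ℤ_19 = {x ∈ ℚ_19 : v_19(x) ≥ 0} and ℤ_19^× = {x ∈ ℤ_19 : v_19(x) = 0}. Here v_19(35/34) = v_19(num) − v_19(den) = 0; compare against these criteria.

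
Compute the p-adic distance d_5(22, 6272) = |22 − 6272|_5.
d_5(22, 6272) = 1/3125

Step 1 — x − y = 22 − 6272 = -6250. Step 2 — v_5(-6250) = 5 (factor: -6250 = −(5^5 · 2); the sign does not affect v_p). Step 3 — |x − y|_5 = 5^{-5} = 1/3125.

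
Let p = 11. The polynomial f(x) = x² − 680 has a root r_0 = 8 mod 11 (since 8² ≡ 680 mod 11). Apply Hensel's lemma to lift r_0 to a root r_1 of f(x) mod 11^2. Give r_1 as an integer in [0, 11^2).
r_1 = 107 (mod 121)

Hensel's recurrence: r_{i+1} = r_i − f(r_i)·(f′(r_i))^{-1} mod 11^{i+2}, with f′(x) = 2x. Iterate:
  r_0 = 8 (mod 11)
  r_1 = 107 (mod 121)
Final: r_1 = 107, and one checks f(r_1) ≡ 0 mod 11^2.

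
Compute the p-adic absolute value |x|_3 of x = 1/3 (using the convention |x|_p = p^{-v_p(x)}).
|1/3|_3 = 3

Step 1 — compute v_3(x) by factoring powers of 3 out of the numerator and denominator: v_3(1/3) = -1. Step 2 — apply |x|_p = p^{-v_p(x)} = 3^{1} = 3.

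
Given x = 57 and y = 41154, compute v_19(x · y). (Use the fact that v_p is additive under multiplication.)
v_19(2345778) = 4

v_p(x) = 1 (factor: 57 = 19^1 · 3); v_p(y) = 3 (factor: 41154 = 19^3 · 6). Additivity: v_p(xy) = v_p(x) + v_p(y) = 1 + 3 = 4. (Direct check: xy = 2345778 = 19^4 · (18).)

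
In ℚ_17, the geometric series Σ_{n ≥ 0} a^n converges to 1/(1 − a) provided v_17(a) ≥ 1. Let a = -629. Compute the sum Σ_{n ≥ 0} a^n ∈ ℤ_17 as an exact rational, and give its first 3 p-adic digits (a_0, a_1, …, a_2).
Σ a^n = 1/(1 − a) = 1/630;  first 3 digits = (1, 14, 6)

v_17(a) = 1 ≥ 1, so the series converges in ℤ_17 to 1/(1 − a) = 1/(1 − (-629)) = 1/630. Expand this rational in ℤ_17: compute digits iteratively via d_i = x_i mod 17, x_{i+1} = (x_i − d_i)/17. The first 3 digits are (1, 14, 6).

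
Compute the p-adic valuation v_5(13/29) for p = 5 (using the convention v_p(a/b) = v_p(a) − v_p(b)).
v_5(13/29) = 0

Factor powers of 5 from the numerator and denominator of the reduced fraction: 13 = 5^0 · 13 and 29 = 5^0 · 29. Apply v_p(a/b) = v_p(a) − v_p(b): v_5(13/29) = 0 − 0 = 0.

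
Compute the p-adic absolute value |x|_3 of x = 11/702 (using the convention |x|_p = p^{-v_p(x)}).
|11/702|_3 = 27

Step 1 — compute v_3(x) by factoring powers of 3 out of the numerator and denominator: v_3(11/702) = -3. Step 2 — apply |x|_p = p^{-v_p(x)} = 3^{3} = 27.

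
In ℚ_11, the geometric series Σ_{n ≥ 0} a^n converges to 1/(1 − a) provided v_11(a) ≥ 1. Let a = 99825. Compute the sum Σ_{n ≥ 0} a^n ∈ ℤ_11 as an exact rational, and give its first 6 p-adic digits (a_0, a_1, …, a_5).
Σ a^n = 1/(1 − a) = -1/99824;  first 6 digits = (1, 0, 0, 9, 6, 0)

v_11(a) = 3 ≥ 1, so the series converges in ℤ_11 to 1/(1 − a) = 1/(1 − 99825) = -1/99824. Expand this rational in ℤ_11: compute digits iteratively via d_i = x_i mod 11, x_{i+1} = (x_i − d_i)/11. The first 6 digits are (1, 0, 0, 9, 6, 0).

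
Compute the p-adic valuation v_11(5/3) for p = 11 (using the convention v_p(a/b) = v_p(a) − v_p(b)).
v_11(5/3) = 0

Factor powers of 11 from the numerator and denominator of the reduced fraction: 5 = 11^0 · 5 and 3 = 11^0 · 3. Apply v_p(a/b) = v_p(a) − v_p(b): v_11(5/3) = 0 − 0 = 0.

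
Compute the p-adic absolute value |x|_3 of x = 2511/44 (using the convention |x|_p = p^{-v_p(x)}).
|2511/44|_3 = 1/81

Step 1 — compute v_3(x) by factoring powers of 3 out of the numerator and denominator: v_3(2511/44) = 4. Step 2 — apply |x|_p = p^{-v_p(x)} = 3^{-4} = 1/81.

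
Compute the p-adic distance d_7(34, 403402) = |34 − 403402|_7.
d_7(34, 403402) = 1/16807

Step 1 — x − y = 34 − 403402 = -403368. Step 2 — v_7(-403368) = 5 (factor: -403368 = −(7^5 · 24); the sign does not affect v_p). Step 3 — |x − y|_7 = 7^{-5} = 1/16807.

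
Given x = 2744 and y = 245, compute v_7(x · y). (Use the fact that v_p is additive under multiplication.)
v_7(672280) = 5

v_p(x) = 3 (factor: 2744 = 7^3 · 8); v_p(y) = 2 (factor: 245 = 7^2 · 5). Additivity: v_p(xy) = v_p(x) + v_p(y) = 3 + 2 = 5. (Direct check: xy = 672280 = 7^5 · (40).)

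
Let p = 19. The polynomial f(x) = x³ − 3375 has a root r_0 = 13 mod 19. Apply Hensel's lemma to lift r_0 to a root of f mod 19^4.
r_3 = 88021 (mod 130321)

Hensel: r_{i+1} = r_i − f(r_i)/f′(r_i) mod 19^{i+2}, where f′(x) = 3x². Iterate:
  r_0 = 13 (mod 19)
  r_1 = 298 (mod 361)
  r_2 = 5713 (mod 6859)
  r_3 = 88021 (mod 130321)
Final: r = 88021 with f(r) ≡ 0 mod 19^4.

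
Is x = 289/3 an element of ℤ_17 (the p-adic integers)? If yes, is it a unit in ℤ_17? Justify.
x ∈ ℤ_17 but not a unit; v_17(x) = 2 > 0

ℤ_17 = {x ∈ ℚ_17 : v_17(x) ≥ 0} and ℤ_17^× = {x ∈ ℤ_17 : v_17(x) = 0}. Here v_17(289/3) = v_17(num) − v_17(den) = 2; compare against these criteria.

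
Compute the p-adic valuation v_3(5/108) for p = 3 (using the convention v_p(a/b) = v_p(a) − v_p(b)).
v_3(5/108) = -3

Factor powers of 3 from the numerator and denominator of the reduced fraction: 5 = 3^0 · 5 and 108 = 3^3 · 4. Apply v_p(a/b) = v_p(a) − v_p(b): v_3(5/108) = 0 − 3 = -3.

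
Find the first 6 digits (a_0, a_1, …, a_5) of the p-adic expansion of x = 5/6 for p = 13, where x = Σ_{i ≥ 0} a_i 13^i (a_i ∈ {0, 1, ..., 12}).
(a_0, …, a_5) = (3, 2, 2, 2, 2, 2)

v_13(5/6) = 0 (numerator and denominator both coprime to 13), so x ∈ ℤ_13^×. Compute digits iteratively via a_i = x_i mod 13, x_{i+1} = (x_i − a_i)/13, with x_0 = x:
  x_0 = 5/6;  a_0 = 3;  x_1 = (x_0 − 3)/13 = -1/6
  x_1 = -1/6;  a_1 = 2;  x_2 = (x_1 − 2)/13 = -1/6
  x_2 = -1/6;  a_2 = 2;  x_3 = (x_2 − 2)/13 = -1/6
  x_3 = -1/6;  a_3 = 2;  x_4 = (x_3 − 2)/13 = -1/6
  x_4 = -1/6;  a_4 = 2;  x_5 = (x_4 − 2)/13 = -1/6
  x_5 = -1/6;  a_5 = 2;  x_6 = (x_5 − 2)/13 = -1/6
Digits: (3, 2, 2, 2, 2, 2).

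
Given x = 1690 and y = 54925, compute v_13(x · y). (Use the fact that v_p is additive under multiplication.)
v_13(92823250) = 5

v_p(x) = 2 (factor: 1690 = 13^2 · 10); v_p(y) = 3 (factor: 54925 = 13^3 · 25). Additivity: v_p(xy) = v_p(x) + v_p(y) = 2 + 3 = 5. (Direct check: xy = 92823250 = 13^5 · (250).)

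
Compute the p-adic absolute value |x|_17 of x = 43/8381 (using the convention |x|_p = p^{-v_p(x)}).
|43/8381|_17 = 289

Step 1 — compute v_17(x) by factoring powers of 17 out of the numerator and denominator: v_17(43/8381) = -2. Step 2 — apply |x|_p = p^{-v_p(x)} = 17^{2} = 289.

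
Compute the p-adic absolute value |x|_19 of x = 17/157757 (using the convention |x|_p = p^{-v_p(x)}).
|17/157757|_19 = 6859

Step 1 — compute v_19(x) by factoring powers of 19 out of the numerator and denominator: v_19(17/157757) = -3. Step 2 — apply |x|_p = p^{-v_p(x)} = 19^{3} = 6859.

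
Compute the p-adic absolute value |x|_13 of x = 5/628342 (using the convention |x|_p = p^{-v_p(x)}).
|5/628342|_13 = 28561

Step 1 — compute v_13(x) by factoring powers of 13 out of the numerator and denominator: v_13(5/628342) = -4. Step 2 — apply |x|_p = p^{-v_p(x)} = 13^{4} = 28561.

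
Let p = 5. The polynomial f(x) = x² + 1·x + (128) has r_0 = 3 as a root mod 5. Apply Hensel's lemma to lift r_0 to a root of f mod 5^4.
r_3 = 33 (mod 625)

Hensel: r_{i+1} = r_i − f(r_i)·(f′(r_i))^{-1} mod 5^{i+2}, f′(x) = 2x + 1. Iterate:
  r_0 = 3 (mod 5)
  r_1 = 8 (mod 25)
  r_2 = 33 (mod 125)
  r_3 = 33 (mod 625)
Final: r = 33 satisfies f(r) ≡ 0 mod 5^4.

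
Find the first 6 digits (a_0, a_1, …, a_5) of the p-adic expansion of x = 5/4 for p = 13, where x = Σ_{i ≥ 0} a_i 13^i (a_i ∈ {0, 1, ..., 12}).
(a_0, …, a_5) = (11, 9, 9, 9, 9, 9)

v_13(5/4) = 0 (numerator and denominator both coprime to 13), so x ∈ ℤ_13^×. Compute digits iteratively via a_i = x_i mod 13, x_{i+1} = (x_i − a_i)/13, with x_0 = x:
  x_0 = 5/4;  a_0 = 11;  x_1 = (x_0 − 11)/13 = -3/4
  x_1 = -3/4;  a_1 = 9;  x_2 = (x_1 − 9)/13 = -3/4
  x_2 = -3/4;  a_2 = 9;  x_3 = (x_2 − 9)/13 = -3/4
  x_3 = -3/4;  a_3 = 9;  x_4 = (x_3 − 9)/13 = -3/4
  x_4 = -3/4;  a_4 = 9;  x_5 = (x_4 − 9)/13 = -3/4
  x_5 = -3/4;  a_5 = 9;  x_6 = (x_5 − 9)/13 = -3/4
Digits: (11, 9, 9, 9, 9, 9).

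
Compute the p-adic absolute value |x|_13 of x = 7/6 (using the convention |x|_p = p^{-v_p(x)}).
|7/6|_13 = 1

Step 1 — compute v_13(x) by factoring powers of 13 out of the numerator and denominator: v_13(7/6) = 0. Step 2 — apply |x|_p = p^{-v_p(x)} = 13^{0} = 1.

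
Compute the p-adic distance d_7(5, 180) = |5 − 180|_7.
d_7(5, 180) = 1/7

Step 1 — x − y = 5 − 180 = -175. Step 2 — v_7(-175) = 1 (factor: -175 = −(7^1 · 25); the sign does not affect v_p). Step 3 — |x − y|_7 = 7^{-1} = 1/7.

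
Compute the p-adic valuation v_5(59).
v_5(59) = 0

v_5(n) is the largest exponent k such that 5^k divides n. Factor out: 59 = 5^0 · 59. (Sign doesn't affect v_p.) So v_5(59) = 0.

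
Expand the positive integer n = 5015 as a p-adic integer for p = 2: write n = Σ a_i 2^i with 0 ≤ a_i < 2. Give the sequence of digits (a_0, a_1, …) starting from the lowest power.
(a_0, a_1, …) = (1, 1, 1, 0, 1, 0, 0, 1, 1, 1, 0, 0, 1)

Repeated division by 2 gives the digits low-to-high: 5015 = 1 + 1·2^1 + 1·2^2 + 1·2^4 + 1·2^7 + 1·2^8 + 1·2^9 + 1·2^12. Digit sequence: (1, 1, 1, 0, 1, 0, 0, 1, 1, 1, 0, 0, 1).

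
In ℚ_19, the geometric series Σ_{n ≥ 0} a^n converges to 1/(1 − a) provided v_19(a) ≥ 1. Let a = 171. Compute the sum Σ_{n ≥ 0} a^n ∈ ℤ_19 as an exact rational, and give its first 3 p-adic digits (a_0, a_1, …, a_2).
Σ a^n = 1/(1 − a) = -1/170;  first 3 digits = (1, 9, 5)

v_19(a) = 1 ≥ 1, so the series converges in ℤ_19 to 1/(1 − a) = 1/(1 − 171) = -1/170. Expand this rational in ℤ_19: compute digits iteratively via d_i = x_i mod 19, x_{i+1} = (x_i − d_i)/19. The first 3 digits are (1, 9, 5).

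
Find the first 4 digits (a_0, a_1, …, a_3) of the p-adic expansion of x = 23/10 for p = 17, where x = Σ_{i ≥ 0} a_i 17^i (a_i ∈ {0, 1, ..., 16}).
(a_0, …, a_3) = (4, 5, 15, 11)

v_17(23/10) = 0 (numerator and denominator both coprime to 17), so x ∈ ℤ_17^×. Compute digits iteratively via a_i = x_i mod 17, x_{i+1} = (x_i − a_i)/17, with x_0 = x:
  x_0 = 23/10;  a_0 = 4;  x_1 = (x_0 − 4)/17 = -1/10
  x_1 = -1/10;  a_1 = 5;  x_2 = (x_1 − 5)/17 = -3/10
  x_2 = -3/10;  a_2 = 15;  x_3 = (x_2 − 15)/17 = -9/10
  x_3 = -9/10;  a_3 = 11;  x_4 = (x_3 − 11)/17 = -7/10
Digits: (4, 5, 15, 11).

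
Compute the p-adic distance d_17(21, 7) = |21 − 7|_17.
d_17(21, 7) = 1

Step 1 — x − y = 21 − 7 = 14. Step 2 — v_17(14) = 0 (factor: 14 = (17^0 · 14); the sign does not affect v_p). Step 3 — |x − y|_17 = 17^{0} = 1.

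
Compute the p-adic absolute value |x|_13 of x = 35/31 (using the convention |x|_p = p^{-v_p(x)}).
|35/31|_13 = 1

Step 1 — compute v_13(x) by factoring powers of 13 out of the numerator and denominator: v_13(35/31) = 0. Step 2 — apply |x|_p = p^{-v_p(x)} = 13^{0} = 1.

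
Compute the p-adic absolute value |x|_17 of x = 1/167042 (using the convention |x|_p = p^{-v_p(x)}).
|1/167042|_17 = 83521

Step 1 — compute v_17(x) by factoring powers of 17 out of the numerator and denominator: v_17(1/167042) = -4. Step 2 — apply |x|_p = p^{-v_p(x)} = 17^{4} = 83521.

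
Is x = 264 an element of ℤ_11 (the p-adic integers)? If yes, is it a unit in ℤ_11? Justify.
x ∈ ℤ_11 but not a unit; v_11(x) = 1 > 0

ℤ_11 = {x ∈ ℚ_11 : v_11(x) ≥ 0} and ℤ_11^× = {x ∈ ℤ_11 : v_11(x) = 0}. Here v_11(264) = v_11(num) − v_11(den) = 1; compare against these criteria.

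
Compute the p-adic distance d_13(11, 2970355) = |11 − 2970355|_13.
d_13(11, 2970355) = 1/371293

Step 1 — x − y = 11 − 2970355 = -2970344. Step 2 — v_13(-2970344) = 5 (factor: -2970344 = −(13^5 · 8); the sign does not affect v_p). Step 3 — |x − y|_13 = 13^{-5} = 1/371293.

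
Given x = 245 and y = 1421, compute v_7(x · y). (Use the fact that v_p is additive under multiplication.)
v_7(348145) = 4

v_p(x) = 2 (factor: 245 = 7^2 · 5); v_p(y) = 2 (factor: 1421 = 7^2 · 29). Additivity: v_p(xy) = v_p(x) + v_p(y) = 2 + 2 = 4. (Direct check: xy = 348145 = 7^4 · (145).)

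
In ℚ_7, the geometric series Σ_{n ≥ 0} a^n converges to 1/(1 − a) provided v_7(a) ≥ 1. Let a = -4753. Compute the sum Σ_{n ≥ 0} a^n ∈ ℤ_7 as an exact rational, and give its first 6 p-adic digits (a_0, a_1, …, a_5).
Σ a^n = 1/(1 − a) = 1/4754;  first 6 digits = (1, 0, 1, 0, 6, 6)

v_7(a) = 2 ≥ 1, so the series converges in ℤ_7 to 1/(1 − a) = 1/(1 − (-4753)) = 1/4754. Expand this rational in ℤ_7: compute digits iteratively via d_i = x_i mod 7, x_{i+1} = (x_i − d_i)/7. The first 6 digits are (1, 0, 1, 0, 6, 6).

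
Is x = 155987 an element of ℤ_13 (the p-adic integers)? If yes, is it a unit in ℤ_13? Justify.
x ∈ ℤ_13 but not a unit; v_13(x) = 3 > 0

ℤ_13 = {x ∈ ℚ_13 : v_13(x) ≥ 0} and ℤ_13^× = {x ∈ ℤ_13 : v_13(x) = 0}. Here v_13(155987) = v_13(num) − v_13(den) = 3; compare against these criteria.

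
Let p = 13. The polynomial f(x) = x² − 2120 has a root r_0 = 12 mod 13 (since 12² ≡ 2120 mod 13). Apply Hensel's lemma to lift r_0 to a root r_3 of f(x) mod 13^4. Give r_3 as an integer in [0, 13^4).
r_3 = 15079 (mod 28561)

Hensel's recurrence: r_{i+1} = r_i − f(r_i)·(f′(r_i))^{-1} mod 13^{i+2}, with f′(x) = 2x. Iterate:
  r_0 = 12 (mod 13)
  r_1 = 38 (mod 169)
  r_2 = 1897 (mod 2197)
  r_3 = 15079 (mod 28561)
Final: r_3 = 15079, and one checks f(r_3) ≡ 0 mod 13^4.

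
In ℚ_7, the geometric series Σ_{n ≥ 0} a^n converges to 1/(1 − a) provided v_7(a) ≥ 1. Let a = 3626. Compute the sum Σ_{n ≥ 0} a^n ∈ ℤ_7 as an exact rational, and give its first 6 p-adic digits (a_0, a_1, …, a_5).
Σ a^n = 1/(1 − a) = -1/3625;  first 6 digits = (1, 0, 4, 3, 3, 5)

v_7(a) = 2 ≥ 1, so the series converges in ℤ_7 to 1/(1 − a) = 1/(1 − 3626) = -1/3625. Expand this rational in ℤ_7: compute digits iteratively via d_i = x_i mod 7, x_{i+1} = (x_i − d_i)/7. The first 6 digits are (1, 0, 4, 3, 3, 5).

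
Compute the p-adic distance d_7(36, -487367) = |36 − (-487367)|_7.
d_7(36, -487367) = 1/16807

Step 1 — x − y = 36 − (-487367) = 487403. Step 2 — v_7(487403) = 5 (factor: 487403 = (7^5 · 29); the sign does not affect v_p). Step 3 — |x − y|_7 = 7^{-5} = 1/16807.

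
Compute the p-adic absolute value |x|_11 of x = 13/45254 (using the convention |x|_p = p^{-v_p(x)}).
|13/45254|_11 = 1331

Step 1 — compute v_11(x) by factoring powers of 11 out of the numerator and denominator: v_11(13/45254) = -3. Step 2 — apply |x|_p = p^{-v_p(x)} = 11^{3} = 1331.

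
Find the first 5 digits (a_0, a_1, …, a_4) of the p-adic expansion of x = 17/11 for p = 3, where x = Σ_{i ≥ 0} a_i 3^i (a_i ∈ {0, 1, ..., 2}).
(a_0, …, a_4) = (1, 1, 0, 1, 1)

v_3(17/11) = 0 (numerator and denominator both coprime to 3), so x ∈ ℤ_3^×. Compute digits iteratively via a_i = x_i mod 3, x_{i+1} = (x_i − a_i)/3, with x_0 = x:
  x_0 = 17/11;  a_0 = 1;  x_1 = (x_0 − 1)/3 = 2/11
  x_1 = 2/11;  a_1 = 1;  x_2 = (x_1 − 1)/3 = -3/11
  x_2 = -3/11;  a_2 = 0;  x_3 = (x_2 − 0)/3 = -1/11
  x_3 = -1/11;  a_3 = 1;  x_4 = (x_3 − 1)/3 = -4/11
  x_4 = -4/11;  a_4 = 1;  x_5 = (x_4 − 1)/3 = -5/11
Digits: (1, 1, 0, 1, 1).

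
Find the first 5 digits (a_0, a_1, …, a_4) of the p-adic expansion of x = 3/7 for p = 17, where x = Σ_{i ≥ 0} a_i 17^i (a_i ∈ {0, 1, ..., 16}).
(a_0, …, a_4) = (15, 4, 7, 2, 12)

v_17(3/7) = 0 (numerator and denominator both coprime to 17), so x ∈ ℤ_17^×. Compute digits iteratively via a_i = x_i mod 17, x_{i+1} = (x_i − a_i)/17, with x_0 = x:
  x_0 = 3/7;  a_0 = 15;  x_1 = (x_0 − 15)/17 = -6/7
  x_1 = -6/7;  a_1 = 4;  x_2 = (x_1 − 4)/17 = -2/7
  x_2 = -2/7;  a_2 = 7;  x_3 = (x_2 − 7)/17 = -3/7
  x_3 = -3/7;  a_3 = 2;  x_4 = (x_3 − 2)/17 = -1/7
  x_4 = -1/7;  a_4 = 12;  x_5 = (x_4 − 12)/17 = -5/7
Digits: (15, 4, 7, 2, 12).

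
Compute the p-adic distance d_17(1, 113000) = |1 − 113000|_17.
d_17(1, 113000) = 1/4913

Step 1 — x − y = 1 − 113000 = -112999. Step 2 — v_17(-112999) = 3 (factor: -112999 = −(17^3 · 23); the sign does not affect v_p). Step 3 — |x − y|_17 = 17^{-3} = 1/4913.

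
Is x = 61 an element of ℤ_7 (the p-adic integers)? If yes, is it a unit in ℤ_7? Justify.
x ∈ ℤ_7^× (unit); v_7(x) = 0

ℤ_7 = {x ∈ ℚ_7 : v_7(x) ≥ 0} and ℤ_7^× = {x ∈ ℤ_7 : v_7(x) = 0}. Here v_7(61) = v_7(num) − v_7(den) = 0; compare against these criteria.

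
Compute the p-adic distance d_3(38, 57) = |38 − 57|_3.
d_3(38, 57) = 1

Step 1 — x − y = 38 − 57 = -19. Step 2 — v_3(-19) = 0 (factor: -19 = −(3^0 · 19); the sign does not affect v_p). Step 3 — |x − y|_3 = 3^{0} = 1.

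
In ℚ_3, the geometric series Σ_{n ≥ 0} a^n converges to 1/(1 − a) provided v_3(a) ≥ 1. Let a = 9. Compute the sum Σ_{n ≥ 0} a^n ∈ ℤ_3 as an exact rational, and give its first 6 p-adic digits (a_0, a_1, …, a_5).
Σ a^n = 1/(1 − a) = -1/8;  first 6 digits = (1, 0, 1, 0, 1, 0)

v_3(a) = 2 ≥ 1, so the series converges in ℤ_3 to 1/(1 − a) = 1/(1 − 9) = -1/8. Expand this rational in ℤ_3: compute digits iteratively via d_i = x_i mod 3, x_{i+1} = (x_i − d_i)/3. The first 6 digits are (1, 0, 1, 0, 1, 0).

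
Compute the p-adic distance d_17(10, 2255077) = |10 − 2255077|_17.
d_17(10, 2255077) = 1/83521

Step 1 — x − y = 10 − 2255077 = -2255067. Step 2 — v_17(-2255067) = 4 (factor: -2255067 = −(17^4 · 27); the sign does not affect v_p). Step 3 — |x − y|_17 = 17^{-4} = 1/83521.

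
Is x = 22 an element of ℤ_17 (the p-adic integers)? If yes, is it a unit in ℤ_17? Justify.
x ∈ ℤ_17^× (unit); v_17(x) = 0

ℤ_17 = {x ∈ ℚ_17 : v_17(x) ≥ 0} and ℤ_17^× = {x ∈ ℤ_17 : v_17(x) = 0}. Here v_17(22) = v_17(num) − v_17(den) = 0; compare against these criteria.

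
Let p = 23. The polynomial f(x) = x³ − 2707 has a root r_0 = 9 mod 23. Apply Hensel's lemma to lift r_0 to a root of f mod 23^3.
r_2 = 5736 (mod 12167)

Hensel: r_{i+1} = r_i − f(r_i)/f′(r_i) mod 23^{i+2}, where f′(x) = 3x². Iterate:
  r_0 = 9 (mod 23)
  r_1 = 446 (mod 529)
  r_2 = 5736 (mod 12167)
Final: r = 5736 with f(r) ≡ 0 mod 23^3.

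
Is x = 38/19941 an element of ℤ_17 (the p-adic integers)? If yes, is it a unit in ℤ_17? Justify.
x ∉ ℤ_17 (v_17(x) = -2 < 0)

ℤ_17 = {x ∈ ℚ_17 : v_17(x) ≥ 0} and ℤ_17^× = {x ∈ ℤ_17 : v_17(x) = 0}. Here v_17(38/19941) = v_17(num) − v_17(den) = -2; compare against these criteria.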